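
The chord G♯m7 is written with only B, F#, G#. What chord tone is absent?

D#

G♯m7 = G#, B, D#, F#. The voicing lacks the 5th (perfect 5th), D#.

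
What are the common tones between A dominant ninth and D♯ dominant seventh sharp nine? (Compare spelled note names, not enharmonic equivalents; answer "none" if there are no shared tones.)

C-sharp

A dominant ninth = A, C-sharp, E, G, B.
D♯ dominant seventh sharp nine = D-sharp, F-double-sharp, A-sharp, C-sharp, E-double-sharp.
Shared: C-sharp.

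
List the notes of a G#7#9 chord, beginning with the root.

G#, B#, D#, F#, A##

G#7#9 is a dominant seventh sharp nine built on G#.
- root: G#
- major 3rd: B#
- perfect 5th: D#
- minor 7th: F#
- augmented 9th: A##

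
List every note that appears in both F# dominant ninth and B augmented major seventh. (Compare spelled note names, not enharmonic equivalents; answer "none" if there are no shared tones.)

A-sharp

F# dominant ninth: F-sharp A-sharp C-sharp E G-sharp
B augmented major seventh: B D-sharp F-double-sharp A-sharp
Common to both → A-sharp.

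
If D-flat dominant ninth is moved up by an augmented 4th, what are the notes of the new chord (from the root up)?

G – B – D – F – A

An augmented 4th up from Db is G, so the new chord is G dominant ninth.
root → G
3rd (major 3rd) → B
5th (perfect 5th) → D
7th (minor 7th) → F
9th (major 9th) → A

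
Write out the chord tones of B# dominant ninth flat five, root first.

B-sharp, D-double-sharp, F-sharp, A-sharp, C-double-sharp

Root B-sharp, quality dominant ninth flat five:
Root: B-sharp
Major 3rd (3rd): D-double-sharp
Diminished 5th (5th): F-sharp
Minor 7th (7th): A-sharp
Major 9th (9th): C-double-sharp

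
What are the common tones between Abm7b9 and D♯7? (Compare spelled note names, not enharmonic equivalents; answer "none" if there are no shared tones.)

none

Abm7b9: A♭ C♭ E♭ G♭ B𝄫
D♯7: D♯ F𝄪 A♯ C♯
Common to both → none.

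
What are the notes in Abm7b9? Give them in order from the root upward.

Ab Cb Eb Gb Bbb

Root Ab, quality minor seventh flat nine:
Root: Ab
Minor 3rd (3rd): Cb
Perfect 5th (5th): Eb
Minor 7th (7th): Gb
Minor 9th (9th): Bbb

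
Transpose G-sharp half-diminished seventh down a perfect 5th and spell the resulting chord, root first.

C-sharp  E  G  B

A perfect 5th down from G-sharp is C-sharp, so the new chord is C-sharp half-diminished seventh.
- root: C-sharp
- minor 3rd: E
- diminished 5th: G
- minor 7th: B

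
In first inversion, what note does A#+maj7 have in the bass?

C##

A#+maj7 in root position is A#–C##–E##–G##.
First inversion places the third in the bass, which is C##.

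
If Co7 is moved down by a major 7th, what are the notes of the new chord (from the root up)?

Db – Fb – Abb – Cbb

C down a major 7th → Db. New chord: Db diminished seventh.
Db — root
Fb — minor 3rd
Abb — diminished 5th
Cbb — diminished 7th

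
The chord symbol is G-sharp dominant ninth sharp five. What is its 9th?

G-sharp dominant ninth sharp five is built on G-sharp; its 9th is a major 9th above the root.
A second above G uses the letter A, and the major 9th above G-sharp is A-sharp.

A-sharp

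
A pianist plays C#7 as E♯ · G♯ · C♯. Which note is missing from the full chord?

C#7 = C♯, E♯, G♯, B. The voicing lacks the 7th (minor 7th), B.

B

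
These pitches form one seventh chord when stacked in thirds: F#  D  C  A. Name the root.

Stacking in thirds gives D – F# – A – C, so D is the root — D dominant seventh.

D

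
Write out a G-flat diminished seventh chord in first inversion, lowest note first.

In root position, G-flat diminished seventh is Gb–Bbb–Dbb–Fbb.
First inversion puts the third (Bbb) in the bass.

Bbb – Dbb – Fbb – Gb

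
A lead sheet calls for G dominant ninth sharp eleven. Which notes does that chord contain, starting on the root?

G B D F A C♯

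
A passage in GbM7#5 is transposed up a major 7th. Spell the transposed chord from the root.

F A C# E

A major 7th up from Gb is F, so the new chord is F augmented major seventh.
Root: F
Major 3rd (3rd): A
Augmented 5th (5th): C#
Major 7th (7th): E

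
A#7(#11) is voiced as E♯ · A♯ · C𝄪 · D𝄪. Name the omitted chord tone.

A#7(#11) = A♯, C𝄪, E♯, G♯, D𝄪. The voicing lacks the 7th (minor 7th), G♯.

G♯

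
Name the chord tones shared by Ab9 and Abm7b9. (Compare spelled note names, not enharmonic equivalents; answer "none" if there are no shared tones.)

A♭, E♭, G♭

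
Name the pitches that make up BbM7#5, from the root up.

BbM7#5: augmented major seventh on Bb.
Bb — root
D — major 3rd
F# — augmented 5th
A — major 7th

Bb, D, F#, A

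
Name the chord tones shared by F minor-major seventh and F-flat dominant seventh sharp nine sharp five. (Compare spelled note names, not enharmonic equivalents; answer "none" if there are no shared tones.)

F minor-major seventh: F A♭ C E
F-flat dominant seventh sharp nine sharp five: F♭ A♭ C E𝄫 G
Common to both → A♭, C.

A♭ C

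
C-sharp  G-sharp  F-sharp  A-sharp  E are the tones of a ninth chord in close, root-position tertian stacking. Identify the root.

Arranged so that each adjacent pair is a third by letter name: F-sharp – A-sharp – C-sharp – E – G-sharp.
The bottom of that stack, F-sharp, is the root (this is F-sharp dominant ninth).

F-sharp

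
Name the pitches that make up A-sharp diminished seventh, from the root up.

A-sharp diminished seventh: diminished seventh on A-sharp.
root → A-sharp
3rd (minor 3rd) → C-sharp
5th (diminished 5th) → E
7th (diminished 7th) → G

A-sharp – C-sharp – E – G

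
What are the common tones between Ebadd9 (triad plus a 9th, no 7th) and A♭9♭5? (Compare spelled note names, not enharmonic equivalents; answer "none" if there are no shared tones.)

Bb

Ebadd9 = Eb, G, Bb, F.
A♭9♭5 = Ab, C, Ebb, Gb, Bb.
Shared: Bb.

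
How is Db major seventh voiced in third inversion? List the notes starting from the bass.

C – Db – F – Ab

Db major seventh = Db–F–Ab–C; third inversion → seventh (C) lowest.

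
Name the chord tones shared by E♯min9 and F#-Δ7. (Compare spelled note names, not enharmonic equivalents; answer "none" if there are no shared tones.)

E♯min9 = E#, G#, B#, D#, F##.
F#-Δ7 = F#, A, C#, E#.
Shared: E#.

E#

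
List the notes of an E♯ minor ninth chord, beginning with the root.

E♯ minor ninth: minor ninth on E-sharp.
root → E-sharp
3rd (minor 3rd) → G-sharp
5th (perfect 5th) → B-sharp
7th (minor 7th) → D-sharp
9th (major 9th) → F-double-sharp

E-sharp, G-sharp, B-sharp, D-sharp, F-double-sharp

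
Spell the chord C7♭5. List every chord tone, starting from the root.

C – E – Gb – Bb

C7♭5 is a dominant seventh flat five built on C.
root → C
3rd (major 3rd) → E
5th (diminished 5th) → Gb
7th (minor 7th) → Bb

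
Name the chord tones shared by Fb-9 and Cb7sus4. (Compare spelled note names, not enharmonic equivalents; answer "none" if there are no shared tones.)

F♭ – C♭ – G♭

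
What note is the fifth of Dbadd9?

Ab

Root of Dbadd9 = Db. The 5th is a perfect 5th: Db up a perfect 5th → Ab.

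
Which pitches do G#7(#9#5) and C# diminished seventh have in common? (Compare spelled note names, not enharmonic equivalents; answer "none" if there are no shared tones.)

G#7(#9#5) = G#, B#, D##, F#, A##.
C# diminished seventh = C#, E, G, Bb.
Shared: none.

none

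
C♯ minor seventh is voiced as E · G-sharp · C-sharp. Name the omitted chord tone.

B

C♯ minor seventh = C-sharp, E, G-sharp, B. The voicing lacks the 7th (minor 7th), B.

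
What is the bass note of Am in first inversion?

C

Am = A–C–E. First inversion → third in the bass = C.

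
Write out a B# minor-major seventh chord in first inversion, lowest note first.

In root position, B# minor-major seventh is B#–D#–F##–A##.
First inversion puts the third (D#) in the bass.

D# F## A## B#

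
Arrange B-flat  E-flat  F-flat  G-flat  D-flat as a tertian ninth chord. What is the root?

E-flat

Arranged so that each adjacent pair is a third by letter name: E-flat – G-flat – B-flat – D-flat – F-flat.
The bottom of that stack, E-flat, is the root (this is E-flat minor seventh flat nine).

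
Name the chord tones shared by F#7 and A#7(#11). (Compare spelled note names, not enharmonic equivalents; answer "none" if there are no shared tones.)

A#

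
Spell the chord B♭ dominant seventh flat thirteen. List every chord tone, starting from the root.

B-flat, D, F, A-flat, G-flat

B♭ dominant seventh flat thirteen: dominant seventh flat thirteen on B-flat.
- root: B-flat
- major 3rd: D
- perfect 5th: F
- minor 7th: A-flat
- minor 13th: G-flat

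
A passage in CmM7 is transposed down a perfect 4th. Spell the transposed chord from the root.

G Bb D F#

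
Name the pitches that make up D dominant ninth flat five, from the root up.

D, F-sharp, A-flat, C, E

Root D, quality dominant ninth flat five:
- root: D
- major 3rd: F-sharp
- diminished 5th: A-flat
- minor 7th: C
- major 9th: E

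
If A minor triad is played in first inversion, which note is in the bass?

A minor triad = A–C–E. First inversion → third in the bass = C.

C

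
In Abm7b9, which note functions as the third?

Root of Abm7b9 = Ab. The 3rd is a minor 3rd: Ab up a minor 3rd → Cb.

Cb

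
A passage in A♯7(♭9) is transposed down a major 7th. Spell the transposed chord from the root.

A# down a major 7th → B. New chord: B dominant seventh flat nine.
Root: B
Major 3rd (3rd): D#
Perfect 5th (5th): F#
Minor 7th (7th): A
Minor 9th (9th): C

B, D#, F#, A, C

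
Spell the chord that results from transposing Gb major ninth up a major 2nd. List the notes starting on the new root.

A-flat, C, E-flat, G, B-flat

A major 2nd up from G-flat is A-flat, so the new chord is A-flat major ninth.
A-flat — root
C — major 3rd
E-flat — perfect 5th
G — major 7th
B-flat — major 9th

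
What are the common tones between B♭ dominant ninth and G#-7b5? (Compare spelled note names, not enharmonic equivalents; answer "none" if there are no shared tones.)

D

B♭ dominant ninth = Bb, D, F, Ab, C.
G#-7b5 = G#, B, D, F#.
Shared: D.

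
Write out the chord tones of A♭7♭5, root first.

Ab – C – Ebb – Gb

A♭7♭5: dominant seventh flat five on Ab.
- root: Ab
- major 3rd: C
- diminished 5th: Ebb
- minor 7th: Gb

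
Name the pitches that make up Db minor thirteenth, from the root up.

Db – Fb – Ab – Cb – Eb – Gb – Bb

Db minor thirteenth is a minor thirteenth built on Db.
- root: Db
- minor 3rd: Fb
- perfect 5th: Ab
- minor 7th: Cb
- major 9th: Eb
- perfect 11th: Gb
- major 13th: Bb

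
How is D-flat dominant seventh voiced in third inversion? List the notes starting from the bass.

Cb Db F Ab

D-flat dominant seventh = Db–F–Ab–Cb; third inversion → seventh (Cb) lowest.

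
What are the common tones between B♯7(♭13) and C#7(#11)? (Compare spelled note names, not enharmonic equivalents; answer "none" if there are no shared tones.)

F##  G#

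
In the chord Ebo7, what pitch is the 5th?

Bbb

Root of Ebo7 = Eb. The 5th is a diminished 5th: Eb up a diminished 5th → Bbb.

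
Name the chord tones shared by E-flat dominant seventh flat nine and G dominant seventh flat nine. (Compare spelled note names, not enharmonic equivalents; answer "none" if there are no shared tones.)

G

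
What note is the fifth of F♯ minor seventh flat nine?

F♯ minor seventh flat nine is built on F-sharp; its 5th is a perfect 5th above the root.
A fifth above F uses the letter C, and the perfect 5th above F-sharp is C-sharp.

C-sharp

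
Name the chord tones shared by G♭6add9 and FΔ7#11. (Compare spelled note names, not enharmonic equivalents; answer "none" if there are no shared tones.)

none

G♭6add9: Gb Bb Db Eb Ab
FΔ7#11: F A C E B
Common to both → none.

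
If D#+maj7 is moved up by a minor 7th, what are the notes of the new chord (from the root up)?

C# E# G## B#

D# up a minor 7th → C#. New chord: C# augmented major seventh.
root → C#
3rd (major 3rd) → E#
5th (augmented 5th) → G##
7th (major 7th) → B#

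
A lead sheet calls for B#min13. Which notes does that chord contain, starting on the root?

B#  D#  F##  A#  C##  E#  G##

Root B#, quality minor thirteenth:
- root: B#
- minor 3rd: D#
- perfect 5th: F##
- minor 7th: A#
- major 9th: C##
- perfect 11th: E#
- major 13th: G##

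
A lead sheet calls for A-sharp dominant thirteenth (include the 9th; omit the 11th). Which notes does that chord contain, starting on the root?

A# C## E# G# B# F##

A-sharp dominant thirteenth is a dominant thirteenth built on A#.
A# — root
C## — major 3rd
E# — perfect 5th
G# — minor 7th
B# — major 9th
F## — major 13th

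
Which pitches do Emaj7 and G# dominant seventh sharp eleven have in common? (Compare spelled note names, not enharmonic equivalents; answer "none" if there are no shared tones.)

G#, D#

Emaj7: E G# B D#
G# dominant seventh sharp eleven: G# B# D# F# C##
Common to both → G#, D#.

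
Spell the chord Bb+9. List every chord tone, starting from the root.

Bb+9: dominant ninth sharp five on Bb.
Root: Bb
Major 3rd (3rd): D
Augmented 5th (5th): F#
Minor 7th (7th): Ab
Major 9th (9th): C

Bb – D – F# – Ab – C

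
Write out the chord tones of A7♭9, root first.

A7♭9 is a dominant seventh flat nine built on A.
Root: A
Major 3rd (3rd): C#
Perfect 5th (5th): E
Minor 7th (7th): G
Minor 9th (9th): Bb

A, C#, E, G, Bb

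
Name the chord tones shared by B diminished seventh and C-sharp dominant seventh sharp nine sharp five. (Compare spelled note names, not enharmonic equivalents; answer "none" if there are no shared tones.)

B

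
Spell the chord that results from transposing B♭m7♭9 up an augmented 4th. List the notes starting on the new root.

E G B D F

Transposed root: Bb → E (augmented 4th up). So we spell E minor seventh flat nine:
root → E
3rd (minor 3rd) → G
5th (perfect 5th) → B
7th (minor 7th) → D
9th (minor 9th) → F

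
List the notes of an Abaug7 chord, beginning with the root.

Ab  C  E  Gb

Abaug7: augmented seventh on Ab.
- root: Ab
- major 3rd: C
- augmented 5th: E
- minor 7th: Gb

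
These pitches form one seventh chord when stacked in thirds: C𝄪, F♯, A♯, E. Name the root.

F♯

Arranged so that each adjacent pair is a third by letter name: F♯ – A♯ – C𝄪 – E.
The bottom of that stack, F♯, is the root (this is F♯ augmented seventh).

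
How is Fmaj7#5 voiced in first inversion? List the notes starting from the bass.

A, C#, E, F

Fmaj7#5 = F–A–C#–E; first inversion → third (A) lowest.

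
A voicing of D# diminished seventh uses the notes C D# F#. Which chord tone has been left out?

A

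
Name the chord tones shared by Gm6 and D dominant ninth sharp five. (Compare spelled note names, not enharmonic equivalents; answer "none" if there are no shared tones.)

D, E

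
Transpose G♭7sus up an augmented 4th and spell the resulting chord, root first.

Transposed root: G♭ → C (augmented 4th up). So we spell C dominant seventh suspended fourth:
Root: C
Perfect 4th (4th): F
Perfect 5th (5th): G
Minor 7th (7th): B♭

C F G B♭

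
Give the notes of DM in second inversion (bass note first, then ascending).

DM = D–F#–A; second inversion → fifth (A) lowest.

A, D, F#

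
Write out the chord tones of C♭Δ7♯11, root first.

Cb – Eb – Gb – Bb – F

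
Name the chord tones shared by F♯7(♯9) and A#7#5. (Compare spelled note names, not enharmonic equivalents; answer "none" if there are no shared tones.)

A#

F♯7(♯9) = F#, A#, C#, E, G##.
A#7#5 = A#, C##, E##, G#.
Shared: A#.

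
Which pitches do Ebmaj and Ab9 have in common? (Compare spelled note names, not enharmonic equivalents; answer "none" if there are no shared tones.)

Ebmaj: Eb G Bb
Ab9: Ab C Eb Gb Bb
Common to both → Eb, Bb.

Eb, Bb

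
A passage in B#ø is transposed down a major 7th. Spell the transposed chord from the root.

C#  E  G  B

A major 7th down from B# is C#, so the new chord is C# half-diminished seventh.
Root: C#
Minor 3rd (3rd): E
Diminished 5th (5th): G
Minor 7th (7th): B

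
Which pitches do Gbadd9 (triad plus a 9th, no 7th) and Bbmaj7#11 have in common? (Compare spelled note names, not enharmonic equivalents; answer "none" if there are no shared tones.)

Gbadd9: Gb Bb Db Ab
Bbmaj7#11: Bb D F A E
Common to both → Bb.

Bb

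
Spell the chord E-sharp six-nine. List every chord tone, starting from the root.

E# G## B# C## F##

E-sharp six-nine: six-nine on E#.
- root: E#
- major 3rd: G##
- perfect 5th: B#
- major 6th: C##
- major 9th: F##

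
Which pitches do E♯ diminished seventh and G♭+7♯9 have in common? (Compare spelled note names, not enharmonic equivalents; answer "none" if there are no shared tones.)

E♯ diminished seventh: E# G# B D
G♭+7♯9: Gb Bb D Fb A
Common to both → D.

D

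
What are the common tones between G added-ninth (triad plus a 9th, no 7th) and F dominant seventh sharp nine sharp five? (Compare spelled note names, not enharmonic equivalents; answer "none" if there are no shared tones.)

A

G added-ninth: G B D A
F dominant seventh sharp nine sharp five: F A C-sharp E-flat G-sharp
Common to both → A.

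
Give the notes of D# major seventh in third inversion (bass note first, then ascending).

In root position, D# major seventh is D-sharp–F-double-sharp–A-sharp–C-double-sharp.
Third inversion puts the seventh (C-double-sharp) in the bass.

C-double-sharp  D-sharp  F-double-sharp  A-sharp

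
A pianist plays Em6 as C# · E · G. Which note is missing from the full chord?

Em6 = E, G, B, C#. The voicing lacks the 5th (perfect 5th), B.

B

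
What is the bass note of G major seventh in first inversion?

G major seventh = G–B–D–F-sharp. First inversion → third in the bass = B.

B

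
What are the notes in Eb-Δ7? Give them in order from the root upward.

Root Eb, quality minor-major seventh:
Root: Eb
Minor 3rd (3rd): Gb
Perfect 5th (5th): Bb
Major 7th (7th): D

Eb, Gb, Bb, D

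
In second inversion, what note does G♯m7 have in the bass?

G♯m7 = G#–B–D#–F#. Second inversion → fifth in the bass = D#.

D#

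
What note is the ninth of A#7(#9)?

B𝄪

Root of A#7(#9) = A♯. The 9th is an augmented 9th: A♯ up an augmented 9th → B𝄪.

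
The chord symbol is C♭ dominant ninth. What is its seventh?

Bbb

Root of C♭ dominant ninth = Cb. The 7th is a minor 7th: Cb up a minor 7th → Bbb.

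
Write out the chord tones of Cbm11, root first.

Cbm11 is a minor eleventh built on C♭.
root → C♭
3rd (minor 3rd) → E𝄫
5th (perfect 5th) → G♭
7th (minor 7th) → B𝄫
9th (major 9th) → D♭
11th (perfect 11th) → F♭

C♭, E𝄫, G♭, B𝄫, D♭, F♭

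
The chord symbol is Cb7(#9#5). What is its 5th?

Cb7(#9#5) is built on Cb; its 5th is an augmented 5th above the root.
A fifth above C uses the letter G, and the augmented 5th above Cb is G.

G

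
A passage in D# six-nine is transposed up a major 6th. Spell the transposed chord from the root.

B♯ D𝄪 F𝄪 G𝄪 C𝄪

A major 6th up from D♯ is B♯, so the new chord is B♯ six-nine.
- root: B♯
- major 3rd: D𝄪
- perfect 5th: F𝄪
- major 6th: G𝄪
- major 9th: C𝄪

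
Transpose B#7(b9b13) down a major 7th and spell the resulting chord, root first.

A major 7th down from B# is C#, so the new chord is C# dominant seventh flat nine flat thirteen.
Root: C#
Major 3rd (3rd): E#
Perfect 5th (5th): G#
Minor 7th (7th): B
Minor 9th (9th): D
Minor 13th (13th): A

C# – E# – G# – B – D – A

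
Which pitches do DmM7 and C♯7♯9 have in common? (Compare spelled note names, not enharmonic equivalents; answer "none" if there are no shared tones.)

C#

DmM7: D F A C#
C♯7♯9: C# E# G# B D##
Common to both → C#.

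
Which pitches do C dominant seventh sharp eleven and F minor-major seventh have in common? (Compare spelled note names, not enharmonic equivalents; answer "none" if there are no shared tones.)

C dominant seventh sharp eleven: C E G B-flat F-sharp
F minor-major seventh: F A-flat C E
Common to both → C, E.

C E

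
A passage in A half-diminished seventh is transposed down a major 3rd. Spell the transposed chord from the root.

F, A-flat, C-flat, E-flat

Transposed root: A → F (major 3rd down). So we spell F half-diminished seventh:
root → F
3rd (minor 3rd) → A-flat
5th (diminished 5th) → C-flat
7th (minor 7th) → E-flat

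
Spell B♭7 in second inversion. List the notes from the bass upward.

In root position, B♭7 is B♭–D–F–A♭.
Second inversion puts the fifth (F) in the bass.

F – A♭ – B♭ – D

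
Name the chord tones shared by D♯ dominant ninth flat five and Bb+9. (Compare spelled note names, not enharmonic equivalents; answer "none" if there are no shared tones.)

D♯ dominant ninth flat five: D# F## A C# E#
Bb+9: Bb D F# Ab C
Common to both → none.

none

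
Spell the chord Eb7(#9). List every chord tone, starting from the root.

Eb – G – Bb – Db – F#

Eb7(#9) is a dominant seventh sharp nine built on Eb.
Root: Eb
Major 3rd (3rd): G
Perfect 5th (5th): Bb
Minor 7th (7th): Db
Augmented 9th (9th): F#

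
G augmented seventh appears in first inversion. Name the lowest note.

B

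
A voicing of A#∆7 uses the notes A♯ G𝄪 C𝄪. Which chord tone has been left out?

E♯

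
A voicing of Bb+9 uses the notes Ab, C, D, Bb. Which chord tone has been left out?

Bb+9 = Bb, D, F#, Ab, C. The voicing lacks the 5th (augmented 5th), F#.

F#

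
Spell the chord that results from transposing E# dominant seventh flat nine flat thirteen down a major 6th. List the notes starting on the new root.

E-sharp down a major 6th → G-sharp. New chord: G-sharp dominant seventh flat nine flat thirteen.
G-sharp — root
B-sharp — major 3rd
D-sharp — perfect 5th
F-sharp — minor 7th
A — minor 9th
E — minor 13th

G-sharp – B-sharp – D-sharp – F-sharp – A – E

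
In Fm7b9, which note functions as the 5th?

C

Fm7b9 is built on F; its 5th is a perfect 5th above the root.
A fifth above F uses the letter C, and the perfect 5th above F is C.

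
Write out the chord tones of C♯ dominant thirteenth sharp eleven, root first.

C♯ dominant thirteenth sharp eleven: dominant thirteenth sharp eleven on C-sharp.
- root: C-sharp
- major 3rd: E-sharp
- perfect 5th: G-sharp
- minor 7th: B
- major 9th: D-sharp
- augmented 11th: F-double-sharp
- major 13th: A-sharp

C-sharp E-sharp G-sharp B D-sharp F-double-sharp A-sharp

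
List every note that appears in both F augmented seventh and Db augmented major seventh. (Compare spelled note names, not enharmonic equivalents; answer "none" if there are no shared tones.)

F augmented seventh = F, A, C-sharp, E-flat.
Db augmented major seventh = D-flat, F, A, C.
Shared: F, A.

F, A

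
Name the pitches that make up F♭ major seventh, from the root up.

F♭ major seventh is a major seventh built on F-flat.
- root: F-flat
- major 3rd: A-flat
- perfect 5th: C-flat
- major 7th: E-flat

F-flat, A-flat, C-flat, E-flat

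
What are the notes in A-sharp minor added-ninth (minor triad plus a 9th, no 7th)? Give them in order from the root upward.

A-sharp – C-sharp – E-sharp – B-sharp

A-sharp minor added-ninth is a minor added-ninth built on A-sharp.
A-sharp — root
C-sharp — minor 3rd
E-sharp — perfect 5th
B-sharp — major 9th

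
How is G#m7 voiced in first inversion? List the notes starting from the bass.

G#m7 = G#–B–D#–F#; first inversion → third (B) lowest.

B D# F# G#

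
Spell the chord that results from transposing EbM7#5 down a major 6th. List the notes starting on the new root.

Gb Bb D F

Transposed root: Eb → Gb (major 6th down). So we spell Gb augmented major seventh:
- root: Gb
- major 3rd: Bb
- augmented 5th: D
- major 7th: F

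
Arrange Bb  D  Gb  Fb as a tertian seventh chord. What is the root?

Gb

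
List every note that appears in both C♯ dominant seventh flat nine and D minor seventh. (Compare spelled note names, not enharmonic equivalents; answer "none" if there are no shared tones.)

D

C♯ dominant seventh flat nine = C-sharp, E-sharp, G-sharp, B, D.
D minor seventh = D, F, A, C.
Shared: D.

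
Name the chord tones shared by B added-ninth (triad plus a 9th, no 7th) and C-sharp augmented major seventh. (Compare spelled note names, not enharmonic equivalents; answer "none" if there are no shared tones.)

C#

B added-ninth: B D# F# C#
C-sharp augmented major seventh: C# E# G## B#
Common to both → C#.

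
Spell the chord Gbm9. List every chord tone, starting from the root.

Root Gb, quality minor ninth:
root → Gb
3rd (minor 3rd) → Bbb
5th (perfect 5th) → Db
7th (minor 7th) → Fb
9th (major 9th) → Ab

Gb, Bbb, Db, Fb, Ab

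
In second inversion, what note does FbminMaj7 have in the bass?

Cb

FbminMaj7 = Fb–Abb–Cb–Eb. Second inversion → fifth in the bass = Cb.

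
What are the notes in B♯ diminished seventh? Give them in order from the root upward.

B#  D#  F#  A

Root B#, quality diminished seventh:
- root: B#
- minor 3rd: D#
- diminished 5th: F#
- diminished 7th: A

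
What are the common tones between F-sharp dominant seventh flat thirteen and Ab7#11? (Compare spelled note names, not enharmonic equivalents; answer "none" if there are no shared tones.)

F-sharp dominant seventh flat thirteen = F#, A#, C#, E, D.
Ab7#11 = Ab, C, Eb, Gb, D.
Shared: D.

D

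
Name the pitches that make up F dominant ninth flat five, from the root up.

F  A  Cb  Eb  G

F dominant ninth flat five is a dominant ninth flat five built on F.
Root: F
Major 3rd (3rd): A
Diminished 5th (5th): Cb
Minor 7th (7th): Eb
Major 9th (9th): G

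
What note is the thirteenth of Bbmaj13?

G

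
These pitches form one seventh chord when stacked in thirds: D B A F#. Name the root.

Arranged so that each adjacent pair is a third by letter name: B – D – F# – A.
The bottom of that stack, B, is the root (this is B minor seventh).

B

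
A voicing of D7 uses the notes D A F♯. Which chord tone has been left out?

C

The full D7 chord is D, F♯, A, C.
Comparing with the voicing, the minor 7th (7th) — C — is absent.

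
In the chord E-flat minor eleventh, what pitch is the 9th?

F

E-flat minor eleventh is built on Eb; its 9th is a major 9th above the root.
A second above E uses the letter F, and the major 9th above Eb is F.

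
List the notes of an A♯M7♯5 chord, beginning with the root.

A#, C##, E##, G##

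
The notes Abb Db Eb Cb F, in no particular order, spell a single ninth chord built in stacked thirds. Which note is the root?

Db

Arranged so that each adjacent pair is a third by letter name: Db – F – Abb – Cb – Eb.
The bottom of that stack, Db, is the root (this is Db dominant ninth flat five).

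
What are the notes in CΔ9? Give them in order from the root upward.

CΔ9: major ninth on C.
Root: C
Major 3rd (3rd): E
Perfect 5th (5th): G
Major 7th (7th): B
Major 9th (9th): D

C, E, G, B, D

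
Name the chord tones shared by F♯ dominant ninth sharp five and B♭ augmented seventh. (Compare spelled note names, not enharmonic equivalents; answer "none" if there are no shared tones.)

F♯ dominant ninth sharp five: F# A# C## E G#
B♭ augmented seventh: Bb D F# Ab
Common to both → F#.

F#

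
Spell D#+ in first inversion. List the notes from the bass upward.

D#+ = D#–F##–A##; first inversion → third (F##) lowest.

F##  A##  D#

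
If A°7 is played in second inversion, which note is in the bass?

E♭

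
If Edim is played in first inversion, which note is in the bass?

Edim = E–G–B♭. First inversion → third in the bass = G.

G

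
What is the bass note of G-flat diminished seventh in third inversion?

G-flat diminished seventh in root position is G-flat–B-double-flat–D-double-flat–F-double-flat.
Third inversion places the seventh in the bass, which is F-double-flat.

F-double-flat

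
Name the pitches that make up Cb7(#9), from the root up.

Cb7(#9) is a dominant seventh sharp nine built on Cb.
root → Cb
3rd (major 3rd) → Eb
5th (perfect 5th) → Gb
7th (minor 7th) → Bbb
9th (augmented 9th) → D

Cb  Eb  Gb  Bbb  D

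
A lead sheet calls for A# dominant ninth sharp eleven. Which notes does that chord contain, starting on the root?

A♯  C𝄪  E♯  G♯  B♯  D𝄪

A# dominant ninth sharp eleven is a dominant ninth sharp eleven built on A♯.
A♯ — root
C𝄪 — major 3rd
E♯ — perfect 5th
G♯ — minor 7th
B♯ — major 9th
D𝄪 — augmented 11th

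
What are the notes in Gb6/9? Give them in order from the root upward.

Gb6/9: six-nine on Gb.
Root: Gb
Major 3rd (3rd): Bb
Perfect 5th (5th): Db
Major 6th (6th): Eb
Major 9th (9th): Ab

Gb, Bb, Db, Eb, Ab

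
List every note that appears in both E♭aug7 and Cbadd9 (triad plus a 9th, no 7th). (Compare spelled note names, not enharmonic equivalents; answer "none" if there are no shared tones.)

E♭aug7: E♭ G B D♭
Cbadd9: C♭ E♭ G♭ D♭
Common to both → E♭, D♭.

E♭, D♭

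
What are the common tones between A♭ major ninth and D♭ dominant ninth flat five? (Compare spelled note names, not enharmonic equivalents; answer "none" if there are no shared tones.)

A♭ major ninth: A-flat C E-flat G B-flat
D♭ dominant ninth flat five: D-flat F A-double-flat C-flat E-flat
Common to both → E-flat.

E-flat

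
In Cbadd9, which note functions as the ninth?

Root of Cbadd9 = Cb. The 9th is a major 9th: Cb up a major 9th → Db.

Db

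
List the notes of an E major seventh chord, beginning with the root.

Root E, quality major seventh:
Root: E
Major 3rd (3rd): G-sharp
Perfect 5th (5th): B
Major 7th (7th): D-sharp

E, G-sharp, B, D-sharp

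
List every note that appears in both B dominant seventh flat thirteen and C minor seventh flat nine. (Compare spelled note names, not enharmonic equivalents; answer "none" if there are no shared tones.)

G

B dominant seventh flat thirteen: B D-sharp F-sharp A G
C minor seventh flat nine: C E-flat G B-flat D-flat
Common to both → G.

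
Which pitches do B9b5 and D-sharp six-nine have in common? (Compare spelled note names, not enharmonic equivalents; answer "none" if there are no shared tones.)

B9b5 = B, D#, F, A, C#.
D-sharp six-nine = D#, F##, A#, B#, E#.
Shared: D#.

D#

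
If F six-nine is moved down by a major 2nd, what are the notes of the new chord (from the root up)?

E♭, G, B♭, C, F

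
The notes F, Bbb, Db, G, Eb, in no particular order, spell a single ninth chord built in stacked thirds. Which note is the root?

Eb

Arranged so that each adjacent pair is a third by letter name: Eb – G – Bbb – Db – F.
The bottom of that stack, Eb, is the root (this is Eb dominant ninth flat five).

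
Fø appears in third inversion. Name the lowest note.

Eb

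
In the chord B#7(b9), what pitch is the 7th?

A#

B#7(b9) is built on B#; its 7th is a minor 7th above the root.
A seventh above B uses the letter A, and the minor 7th above B# is A#.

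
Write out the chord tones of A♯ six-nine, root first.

A-sharp C-double-sharp E-sharp F-double-sharp B-sharp

A♯ six-nine: six-nine on A-sharp.
- root: A-sharp
- major 3rd: C-double-sharp
- perfect 5th: E-sharp
- major 6th: F-double-sharp
- major 9th: B-sharp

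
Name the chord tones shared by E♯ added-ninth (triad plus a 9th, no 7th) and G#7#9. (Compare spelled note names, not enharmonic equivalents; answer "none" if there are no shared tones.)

E♯ added-ninth = E#, G##, B#, F##.
G#7#9 = G#, B#, D#, F#, A##.
Shared: B#.

B#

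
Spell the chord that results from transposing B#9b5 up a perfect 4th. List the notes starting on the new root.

E# G## B D# F##

Transposed root: B# → E# (perfect 4th up). So we spell E# dominant ninth flat five:
- root: E#
- major 3rd: G##
- diminished 5th: B
- minor 7th: D#
- major 9th: F##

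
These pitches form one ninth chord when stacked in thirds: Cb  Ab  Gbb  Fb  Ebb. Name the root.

Fb

Stacking in thirds gives Fb – Ab – Cb – Ebb – Gbb, so Fb is the root — Fb dominant seventh flat nine.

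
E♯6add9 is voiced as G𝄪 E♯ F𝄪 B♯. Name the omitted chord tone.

C𝄪

The full E♯6add9 chord is E♯, G𝄪, B♯, C𝄪, F𝄪.
Comparing with the voicing, the major 6th (6th) — C𝄪 — is absent.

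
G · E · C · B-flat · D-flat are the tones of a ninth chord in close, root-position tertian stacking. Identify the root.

Arranged so that each adjacent pair is a third by letter name: C – E – G – B-flat – D-flat.
The bottom of that stack, C, is the root (this is C dominant seventh flat nine).

C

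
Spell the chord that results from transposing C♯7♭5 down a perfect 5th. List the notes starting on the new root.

F♯ – A♯ – C – E

Transposed root: C♯ → F♯ (perfect 5th down). So we spell F♯ dominant seventh flat five:
F♯ — root
A♯ — major 3rd
C — diminished 5th
E — minor 7th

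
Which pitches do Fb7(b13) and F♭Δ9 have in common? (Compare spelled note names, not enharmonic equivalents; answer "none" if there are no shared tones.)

Fb  Ab  Cb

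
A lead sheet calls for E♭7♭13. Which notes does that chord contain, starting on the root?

Eb  G  Bb  Db  Cb

E♭7♭13 is a dominant seventh flat thirteen built on Eb.
Root: Eb
Major 3rd (3rd): G
Perfect 5th (5th): Bb
Minor 7th (7th): Db
Minor 13th (13th): Cb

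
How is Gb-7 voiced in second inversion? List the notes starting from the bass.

D♭  F♭  G♭  B𝄫

In root position, Gb-7 is G♭–B𝄫–D♭–F♭.
Second inversion puts the fifth (D♭) in the bass.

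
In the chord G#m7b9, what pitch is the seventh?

G#m7b9 is built on G#; its 7th is a minor 7th above the root.
A seventh above G uses the letter F, and the minor 7th above G# is F#.

F#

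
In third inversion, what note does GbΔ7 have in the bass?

GbΔ7 in root position is Gb–Bb–Db–F.
Third inversion places the seventh in the bass, which is F.

F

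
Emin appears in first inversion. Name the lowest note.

G

Emin in root position is E–G–B.
First inversion places the third in the bass, which is G.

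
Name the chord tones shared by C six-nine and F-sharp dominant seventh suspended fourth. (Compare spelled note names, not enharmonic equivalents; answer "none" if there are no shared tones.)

E

C six-nine: C E G A D
F-sharp dominant seventh suspended fourth: F-sharp B C-sharp E
Common to both → E.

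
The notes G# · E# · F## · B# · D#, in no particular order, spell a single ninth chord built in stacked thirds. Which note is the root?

E#

Stacking in thirds gives E# – G# – B# – D# – F##, so E# is the root — E# minor ninth.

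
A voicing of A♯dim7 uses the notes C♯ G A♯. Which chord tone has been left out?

E

A♯dim7 = A♯, C♯, E, G. The voicing lacks the 5th (diminished 5th), E.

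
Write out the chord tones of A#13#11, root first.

Root A#, quality dominant thirteenth sharp eleven:
root → A#
3rd (major 3rd) → C##
5th (perfect 5th) → E#
7th (minor 7th) → G#
9th (major 9th) → B#
11th (augmented 11th) → D##
13th (major 13th) → F##

A#, C##, E#, G#, B#, D##, F##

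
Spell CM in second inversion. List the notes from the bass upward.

G, C, E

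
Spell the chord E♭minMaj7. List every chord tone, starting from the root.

Eb, Gb, Bb, D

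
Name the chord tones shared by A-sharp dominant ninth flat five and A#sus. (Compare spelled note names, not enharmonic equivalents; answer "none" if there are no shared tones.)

A#

A-sharp dominant ninth flat five: A# C## E G# B#
A#sus: A# D# E#
Common to both → A#.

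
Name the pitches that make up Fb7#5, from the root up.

Root Fb, quality augmented seventh:
root → Fb
3rd (major 3rd) → Ab
5th (augmented 5th) → C
7th (minor 7th) → Ebb

Fb, Ab, C, Ebb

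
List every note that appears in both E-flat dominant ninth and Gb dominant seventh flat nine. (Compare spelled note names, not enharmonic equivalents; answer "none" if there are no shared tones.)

B-flat, D-flat

E-flat dominant ninth = E-flat, G, B-flat, D-flat, F.
Gb dominant seventh flat nine = G-flat, B-flat, D-flat, F-flat, A-double-flat.
Shared: B-flat, D-flat.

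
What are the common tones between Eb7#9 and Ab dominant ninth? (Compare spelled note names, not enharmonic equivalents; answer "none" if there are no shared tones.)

E♭  B♭

Eb7#9 = E♭, G, B♭, D♭, F♯.
Ab dominant ninth = A♭, C, E♭, G♭, B♭.
Shared: E♭, B♭.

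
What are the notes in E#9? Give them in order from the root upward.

E#9: dominant ninth on E#.
Root: E#
Major 3rd (3rd): G##
Perfect 5th (5th): B#
Minor 7th (7th): D#
Major 9th (9th): F##

E#, G##, B#, D#, F##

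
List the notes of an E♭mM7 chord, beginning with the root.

Eb  Gb  Bb  D

Root Eb, quality minor-major seventh:
Eb — root
Gb — minor 3rd
Bb — perfect 5th
D — major 7th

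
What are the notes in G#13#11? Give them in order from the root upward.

Root G#, quality dominant thirteenth sharp eleven:
G# — root
B# — major 3rd
D# — perfect 5th
F# — minor 7th
A# — major 9th
C## — augmented 11th
E# — major 13th

G#, B#, D#, F#, A#, C##, E#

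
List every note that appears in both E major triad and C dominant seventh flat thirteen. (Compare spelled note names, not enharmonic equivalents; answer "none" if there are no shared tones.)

E

E major triad: E G-sharp B
C dominant seventh flat thirteen: C E G B-flat A-flat
Common to both → E.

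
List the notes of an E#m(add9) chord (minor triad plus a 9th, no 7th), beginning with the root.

Root E♯, quality minor added-ninth:
root → E♯
3rd (minor 3rd) → G♯
5th (perfect 5th) → B♯
9th (major 9th) → F𝄪

E♯, G♯, B♯, F𝄪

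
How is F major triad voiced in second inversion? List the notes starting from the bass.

C  F  A

F major triad = F–A–C; second inversion → fifth (C) lowest.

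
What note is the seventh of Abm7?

Abm7 is built on A♭; its 7th is a minor 7th above the root.
A seventh above A uses the letter G, and the minor 7th above A♭ is G♭.

G♭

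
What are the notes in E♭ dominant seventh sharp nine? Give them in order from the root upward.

E♭ dominant seventh sharp nine is a dominant seventh sharp nine built on E♭.
- root: E♭
- major 3rd: G
- perfect 5th: B♭
- minor 7th: D♭
- augmented 9th: F♯

E♭, G, B♭, D♭, F♯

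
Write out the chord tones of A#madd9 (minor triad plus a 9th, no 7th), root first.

A#madd9 is a minor added-ninth built on A#.
root → A#
3rd (minor 3rd) → C#
5th (perfect 5th) → E#
9th (major 9th) → B#

A# – C# – E# – B#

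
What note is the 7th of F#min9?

E

Root of F#min9 = F#. The 7th is a minor 7th: F# up a minor 7th → E.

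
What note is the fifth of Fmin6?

Fmin6 is built on F; its 5th is a perfect 5th above the root.
A fifth above F uses the letter C, and the perfect 5th above F is C.

C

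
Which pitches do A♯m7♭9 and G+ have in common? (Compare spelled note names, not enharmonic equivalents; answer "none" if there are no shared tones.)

B

A♯m7♭9 = A#, C#, E#, G#, B.
G+ = G, B, D#.
Shared: B.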